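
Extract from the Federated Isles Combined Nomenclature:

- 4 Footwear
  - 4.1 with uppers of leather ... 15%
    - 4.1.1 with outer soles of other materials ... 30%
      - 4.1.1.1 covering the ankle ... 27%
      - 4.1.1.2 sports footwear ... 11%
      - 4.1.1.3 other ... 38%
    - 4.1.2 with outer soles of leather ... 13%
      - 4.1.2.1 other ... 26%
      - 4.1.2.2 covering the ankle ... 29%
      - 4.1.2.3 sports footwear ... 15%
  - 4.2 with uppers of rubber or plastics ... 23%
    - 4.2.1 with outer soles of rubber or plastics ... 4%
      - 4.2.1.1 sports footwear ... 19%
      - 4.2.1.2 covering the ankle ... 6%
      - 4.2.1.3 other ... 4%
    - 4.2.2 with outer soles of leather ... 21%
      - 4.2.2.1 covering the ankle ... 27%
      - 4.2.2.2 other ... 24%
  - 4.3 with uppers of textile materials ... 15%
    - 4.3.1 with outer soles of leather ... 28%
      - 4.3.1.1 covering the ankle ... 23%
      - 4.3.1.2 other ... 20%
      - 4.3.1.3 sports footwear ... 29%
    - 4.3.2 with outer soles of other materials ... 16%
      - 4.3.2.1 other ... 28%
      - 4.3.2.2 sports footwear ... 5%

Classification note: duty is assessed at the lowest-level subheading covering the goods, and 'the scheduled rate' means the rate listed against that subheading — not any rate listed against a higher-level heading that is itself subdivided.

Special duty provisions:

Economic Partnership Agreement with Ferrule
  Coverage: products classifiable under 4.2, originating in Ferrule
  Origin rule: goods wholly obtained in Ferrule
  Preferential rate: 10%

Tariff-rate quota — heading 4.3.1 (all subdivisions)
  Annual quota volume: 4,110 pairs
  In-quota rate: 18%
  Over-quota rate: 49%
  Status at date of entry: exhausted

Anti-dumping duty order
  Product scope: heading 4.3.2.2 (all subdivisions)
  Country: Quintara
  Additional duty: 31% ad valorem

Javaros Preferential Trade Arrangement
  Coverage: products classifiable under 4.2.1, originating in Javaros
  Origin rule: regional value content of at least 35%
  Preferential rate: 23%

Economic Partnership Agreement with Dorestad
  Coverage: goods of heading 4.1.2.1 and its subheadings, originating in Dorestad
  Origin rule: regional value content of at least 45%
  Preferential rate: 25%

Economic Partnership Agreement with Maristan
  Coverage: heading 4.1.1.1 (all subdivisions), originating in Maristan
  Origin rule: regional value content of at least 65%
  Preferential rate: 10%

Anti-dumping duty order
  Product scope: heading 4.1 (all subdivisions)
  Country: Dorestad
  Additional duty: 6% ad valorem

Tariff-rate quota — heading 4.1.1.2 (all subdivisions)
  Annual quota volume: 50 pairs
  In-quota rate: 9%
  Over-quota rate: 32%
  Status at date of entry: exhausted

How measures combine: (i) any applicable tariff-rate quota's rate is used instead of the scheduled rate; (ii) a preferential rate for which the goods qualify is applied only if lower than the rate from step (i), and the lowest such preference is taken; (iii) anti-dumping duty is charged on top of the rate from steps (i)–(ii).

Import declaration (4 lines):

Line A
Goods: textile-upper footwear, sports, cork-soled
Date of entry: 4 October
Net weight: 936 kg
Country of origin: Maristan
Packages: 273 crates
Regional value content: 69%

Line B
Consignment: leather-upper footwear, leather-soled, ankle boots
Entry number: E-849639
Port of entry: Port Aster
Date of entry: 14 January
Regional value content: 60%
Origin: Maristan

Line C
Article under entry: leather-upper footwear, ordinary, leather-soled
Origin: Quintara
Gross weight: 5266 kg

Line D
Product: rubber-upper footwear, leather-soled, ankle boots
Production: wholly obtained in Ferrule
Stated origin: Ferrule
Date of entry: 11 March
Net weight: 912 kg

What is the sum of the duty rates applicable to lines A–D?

Line A: textile-upper → 4.3; cork-soled → 4.3.2; sports → 4.3.2.2. Scheduled 5%. Maristan agreement on 4.1.1.1: 4.3.2.2 not covered. → 5%.
Line B: leather-upper → 4.1; leather-soled → 4.1.2; ankle boots → 4.1.2.2. Scheduled 29%. Maristan agreement on 4.1.1.1: 4.1.2.2 not covered. → 29%.
Line C: leather-upper → 4.1; leather-soled → 4.1.2; ordinary → 4.1.2.1. Scheduled 26%. No special measure applies. → 26%.
Line D: rubber-upper → 4.2; leather-soled → 4.2.2; ankle boots → 4.2.2.1. Scheduled 27%. Ferrule agreement on 4.2: wholly obtained → 10% available; preferential 10%. → 10%.
Sum: 5% + 29% + 26% + 10% = 70%.

70%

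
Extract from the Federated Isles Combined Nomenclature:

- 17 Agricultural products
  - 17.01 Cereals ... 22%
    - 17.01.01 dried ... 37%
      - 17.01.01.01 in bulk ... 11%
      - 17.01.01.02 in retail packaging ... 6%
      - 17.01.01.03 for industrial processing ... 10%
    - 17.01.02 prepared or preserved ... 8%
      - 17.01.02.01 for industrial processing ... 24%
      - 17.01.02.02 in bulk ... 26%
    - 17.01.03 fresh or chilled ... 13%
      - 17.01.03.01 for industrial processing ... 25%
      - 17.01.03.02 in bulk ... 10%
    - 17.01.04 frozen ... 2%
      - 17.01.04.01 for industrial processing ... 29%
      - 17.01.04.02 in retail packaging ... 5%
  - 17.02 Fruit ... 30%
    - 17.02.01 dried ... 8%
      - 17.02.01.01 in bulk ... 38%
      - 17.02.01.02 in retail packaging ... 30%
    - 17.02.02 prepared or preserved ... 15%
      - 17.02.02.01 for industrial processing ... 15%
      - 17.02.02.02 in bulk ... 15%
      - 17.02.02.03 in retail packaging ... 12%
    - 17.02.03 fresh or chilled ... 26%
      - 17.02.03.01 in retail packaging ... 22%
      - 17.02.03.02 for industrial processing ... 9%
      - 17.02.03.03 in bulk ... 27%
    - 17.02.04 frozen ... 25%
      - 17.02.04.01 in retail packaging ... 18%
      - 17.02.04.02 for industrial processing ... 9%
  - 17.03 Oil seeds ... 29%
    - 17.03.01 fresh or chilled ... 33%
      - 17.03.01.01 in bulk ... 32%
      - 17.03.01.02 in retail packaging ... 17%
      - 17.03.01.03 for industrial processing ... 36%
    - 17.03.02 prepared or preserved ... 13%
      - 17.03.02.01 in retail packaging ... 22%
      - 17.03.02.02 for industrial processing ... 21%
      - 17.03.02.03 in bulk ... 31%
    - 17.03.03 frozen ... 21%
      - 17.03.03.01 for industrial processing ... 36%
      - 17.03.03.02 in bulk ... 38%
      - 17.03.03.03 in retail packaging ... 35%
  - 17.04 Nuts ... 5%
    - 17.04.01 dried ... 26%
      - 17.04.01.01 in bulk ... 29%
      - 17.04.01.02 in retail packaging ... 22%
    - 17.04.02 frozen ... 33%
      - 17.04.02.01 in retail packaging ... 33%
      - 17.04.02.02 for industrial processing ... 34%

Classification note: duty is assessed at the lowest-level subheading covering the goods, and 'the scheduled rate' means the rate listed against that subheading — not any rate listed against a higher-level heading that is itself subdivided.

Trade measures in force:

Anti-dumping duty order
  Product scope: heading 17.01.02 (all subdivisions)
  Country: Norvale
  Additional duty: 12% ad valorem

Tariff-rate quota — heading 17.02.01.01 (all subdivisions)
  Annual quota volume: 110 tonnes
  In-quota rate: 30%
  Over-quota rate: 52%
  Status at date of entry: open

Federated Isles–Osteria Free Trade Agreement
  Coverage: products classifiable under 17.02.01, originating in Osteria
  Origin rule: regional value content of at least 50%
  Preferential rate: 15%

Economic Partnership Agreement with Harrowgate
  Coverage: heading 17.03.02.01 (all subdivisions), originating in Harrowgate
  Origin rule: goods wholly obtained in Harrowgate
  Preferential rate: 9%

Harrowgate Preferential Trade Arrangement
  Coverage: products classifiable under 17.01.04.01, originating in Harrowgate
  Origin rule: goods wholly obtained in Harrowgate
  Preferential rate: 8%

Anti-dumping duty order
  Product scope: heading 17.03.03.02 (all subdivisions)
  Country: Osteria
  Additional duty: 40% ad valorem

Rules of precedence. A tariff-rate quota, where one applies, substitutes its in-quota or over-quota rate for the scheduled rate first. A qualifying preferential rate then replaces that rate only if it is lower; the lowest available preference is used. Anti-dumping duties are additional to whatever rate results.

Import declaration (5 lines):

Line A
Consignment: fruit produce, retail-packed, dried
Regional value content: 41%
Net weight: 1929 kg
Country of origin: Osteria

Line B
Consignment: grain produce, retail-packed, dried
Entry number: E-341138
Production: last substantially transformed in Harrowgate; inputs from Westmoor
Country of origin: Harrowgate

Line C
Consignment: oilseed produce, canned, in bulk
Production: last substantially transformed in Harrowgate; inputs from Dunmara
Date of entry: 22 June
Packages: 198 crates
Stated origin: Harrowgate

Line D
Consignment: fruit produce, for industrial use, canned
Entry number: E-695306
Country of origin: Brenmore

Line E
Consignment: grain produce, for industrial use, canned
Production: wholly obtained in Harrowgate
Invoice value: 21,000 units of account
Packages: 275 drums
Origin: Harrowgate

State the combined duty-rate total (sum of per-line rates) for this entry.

Line A: fruit → 17.02; dried → 17.02.01; retail-packed → 17.02.01.02. Scheduled 30%. Osteria agreement on 17.02.01: RVC < 50%. → 30%.
Line B: grain → 17.01; dried → 17.01.01; retail-packed → 17.01.01.02. Scheduled 6%. Harrowgate agreement on 17.03.02.01: 17.01.01.02 not covered; Harrowgate agreement on 17.01.04.01: 17.01.01.02 not covered. → 6%.
Line C: oilseed → 17.03; canned → 17.03.02; in bulk → 17.03.02.03. Scheduled 31%. Harrowgate agreement on 17.03.02.01: 17.03.02.03 not covered; Harrowgate agreement on 17.01.04.01: 17.03.02.03 not covered. → 31%.
Line D: fruit → 17.02; canned → 17.02.02; for industrial use → 17.02.02.01. Scheduled 15%. No special measure applies. → 15%.
Line E: grain → 17.01; canned → 17.01.02; for industrial use → 17.01.02.01. Scheduled 24%. Harrowgate agreement on 17.03.02.01: 17.01.02.01 not covered; Harrowgate agreement on 17.01.04.01: 17.01.02.01 not covered. → 24%.
Sum: 30% + 6% + 31% + 15% + 24% = 106%.

106%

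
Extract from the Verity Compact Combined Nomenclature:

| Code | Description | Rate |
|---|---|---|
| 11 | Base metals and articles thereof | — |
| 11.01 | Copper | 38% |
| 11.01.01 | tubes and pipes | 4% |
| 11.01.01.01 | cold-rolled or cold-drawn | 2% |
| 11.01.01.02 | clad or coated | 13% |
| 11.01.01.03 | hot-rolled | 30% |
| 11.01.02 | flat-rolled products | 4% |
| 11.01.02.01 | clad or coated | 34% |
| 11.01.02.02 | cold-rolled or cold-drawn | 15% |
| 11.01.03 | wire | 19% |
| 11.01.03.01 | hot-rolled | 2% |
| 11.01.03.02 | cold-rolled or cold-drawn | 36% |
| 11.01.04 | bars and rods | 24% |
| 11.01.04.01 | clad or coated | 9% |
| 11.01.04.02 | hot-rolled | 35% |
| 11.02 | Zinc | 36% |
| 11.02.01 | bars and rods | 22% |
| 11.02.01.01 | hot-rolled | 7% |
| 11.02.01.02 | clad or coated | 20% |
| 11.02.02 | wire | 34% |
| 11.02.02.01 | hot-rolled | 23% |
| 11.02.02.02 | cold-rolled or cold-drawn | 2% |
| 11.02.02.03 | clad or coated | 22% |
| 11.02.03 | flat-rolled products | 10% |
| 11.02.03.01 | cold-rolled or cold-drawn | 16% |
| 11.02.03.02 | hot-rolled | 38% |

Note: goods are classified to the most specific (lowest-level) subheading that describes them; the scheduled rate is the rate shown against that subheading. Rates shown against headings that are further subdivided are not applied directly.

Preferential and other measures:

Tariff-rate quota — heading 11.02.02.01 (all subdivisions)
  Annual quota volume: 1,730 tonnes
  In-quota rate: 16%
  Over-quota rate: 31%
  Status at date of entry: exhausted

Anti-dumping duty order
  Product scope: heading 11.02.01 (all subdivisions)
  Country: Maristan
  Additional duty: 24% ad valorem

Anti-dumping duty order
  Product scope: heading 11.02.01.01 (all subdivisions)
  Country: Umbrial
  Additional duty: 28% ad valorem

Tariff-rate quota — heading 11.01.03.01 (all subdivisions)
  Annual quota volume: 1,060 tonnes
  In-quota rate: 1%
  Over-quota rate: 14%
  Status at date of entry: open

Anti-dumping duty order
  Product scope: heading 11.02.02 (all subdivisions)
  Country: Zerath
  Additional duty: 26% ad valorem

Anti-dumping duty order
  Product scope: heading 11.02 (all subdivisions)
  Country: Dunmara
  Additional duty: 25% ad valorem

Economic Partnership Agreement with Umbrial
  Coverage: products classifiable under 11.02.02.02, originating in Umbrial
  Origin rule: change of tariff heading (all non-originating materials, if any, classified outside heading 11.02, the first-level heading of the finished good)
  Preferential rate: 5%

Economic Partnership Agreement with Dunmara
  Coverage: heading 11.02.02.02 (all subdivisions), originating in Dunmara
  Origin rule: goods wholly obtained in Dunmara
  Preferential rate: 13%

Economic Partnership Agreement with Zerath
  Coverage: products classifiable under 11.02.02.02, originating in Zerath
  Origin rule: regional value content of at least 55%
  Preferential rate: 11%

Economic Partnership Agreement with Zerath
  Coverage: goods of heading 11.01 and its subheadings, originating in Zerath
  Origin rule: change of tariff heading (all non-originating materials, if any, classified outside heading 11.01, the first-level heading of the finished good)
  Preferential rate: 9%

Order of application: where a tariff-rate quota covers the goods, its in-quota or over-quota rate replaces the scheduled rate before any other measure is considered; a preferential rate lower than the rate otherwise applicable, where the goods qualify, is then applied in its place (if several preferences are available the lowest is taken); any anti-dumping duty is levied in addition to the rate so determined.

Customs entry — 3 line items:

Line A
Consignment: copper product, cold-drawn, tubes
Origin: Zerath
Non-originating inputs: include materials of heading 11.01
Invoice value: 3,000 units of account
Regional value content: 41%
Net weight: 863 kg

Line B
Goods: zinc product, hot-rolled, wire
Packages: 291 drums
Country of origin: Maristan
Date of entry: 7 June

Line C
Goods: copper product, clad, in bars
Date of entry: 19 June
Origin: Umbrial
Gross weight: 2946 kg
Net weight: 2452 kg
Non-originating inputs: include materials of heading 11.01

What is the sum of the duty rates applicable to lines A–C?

Line A: copper → 11.01; tubes → 11.01.01; cold-drawn → 11.01.01.01. Scheduled 2%. Zerath agreement on 11.02.02.02: 11.01.01.01 not covered; Zerath agreement on 11.01: CTH not met. → 2%.
Line B: zinc → 11.02; wire → 11.02.02; hot-rolled → 11.02.02.01. Scheduled 23%. quota on 11.02.02.01 exhausted → over-quota 31%. → 31%.
Line C: copper → 11.01; in bars → 11.01.04; clad → 11.01.04.01. Scheduled 9%. Umbrial agreement on 11.02.02.02: 11.01.04.01 not covered. → 9%.
Sum: 2% + 31% + 9% = 42%.

42%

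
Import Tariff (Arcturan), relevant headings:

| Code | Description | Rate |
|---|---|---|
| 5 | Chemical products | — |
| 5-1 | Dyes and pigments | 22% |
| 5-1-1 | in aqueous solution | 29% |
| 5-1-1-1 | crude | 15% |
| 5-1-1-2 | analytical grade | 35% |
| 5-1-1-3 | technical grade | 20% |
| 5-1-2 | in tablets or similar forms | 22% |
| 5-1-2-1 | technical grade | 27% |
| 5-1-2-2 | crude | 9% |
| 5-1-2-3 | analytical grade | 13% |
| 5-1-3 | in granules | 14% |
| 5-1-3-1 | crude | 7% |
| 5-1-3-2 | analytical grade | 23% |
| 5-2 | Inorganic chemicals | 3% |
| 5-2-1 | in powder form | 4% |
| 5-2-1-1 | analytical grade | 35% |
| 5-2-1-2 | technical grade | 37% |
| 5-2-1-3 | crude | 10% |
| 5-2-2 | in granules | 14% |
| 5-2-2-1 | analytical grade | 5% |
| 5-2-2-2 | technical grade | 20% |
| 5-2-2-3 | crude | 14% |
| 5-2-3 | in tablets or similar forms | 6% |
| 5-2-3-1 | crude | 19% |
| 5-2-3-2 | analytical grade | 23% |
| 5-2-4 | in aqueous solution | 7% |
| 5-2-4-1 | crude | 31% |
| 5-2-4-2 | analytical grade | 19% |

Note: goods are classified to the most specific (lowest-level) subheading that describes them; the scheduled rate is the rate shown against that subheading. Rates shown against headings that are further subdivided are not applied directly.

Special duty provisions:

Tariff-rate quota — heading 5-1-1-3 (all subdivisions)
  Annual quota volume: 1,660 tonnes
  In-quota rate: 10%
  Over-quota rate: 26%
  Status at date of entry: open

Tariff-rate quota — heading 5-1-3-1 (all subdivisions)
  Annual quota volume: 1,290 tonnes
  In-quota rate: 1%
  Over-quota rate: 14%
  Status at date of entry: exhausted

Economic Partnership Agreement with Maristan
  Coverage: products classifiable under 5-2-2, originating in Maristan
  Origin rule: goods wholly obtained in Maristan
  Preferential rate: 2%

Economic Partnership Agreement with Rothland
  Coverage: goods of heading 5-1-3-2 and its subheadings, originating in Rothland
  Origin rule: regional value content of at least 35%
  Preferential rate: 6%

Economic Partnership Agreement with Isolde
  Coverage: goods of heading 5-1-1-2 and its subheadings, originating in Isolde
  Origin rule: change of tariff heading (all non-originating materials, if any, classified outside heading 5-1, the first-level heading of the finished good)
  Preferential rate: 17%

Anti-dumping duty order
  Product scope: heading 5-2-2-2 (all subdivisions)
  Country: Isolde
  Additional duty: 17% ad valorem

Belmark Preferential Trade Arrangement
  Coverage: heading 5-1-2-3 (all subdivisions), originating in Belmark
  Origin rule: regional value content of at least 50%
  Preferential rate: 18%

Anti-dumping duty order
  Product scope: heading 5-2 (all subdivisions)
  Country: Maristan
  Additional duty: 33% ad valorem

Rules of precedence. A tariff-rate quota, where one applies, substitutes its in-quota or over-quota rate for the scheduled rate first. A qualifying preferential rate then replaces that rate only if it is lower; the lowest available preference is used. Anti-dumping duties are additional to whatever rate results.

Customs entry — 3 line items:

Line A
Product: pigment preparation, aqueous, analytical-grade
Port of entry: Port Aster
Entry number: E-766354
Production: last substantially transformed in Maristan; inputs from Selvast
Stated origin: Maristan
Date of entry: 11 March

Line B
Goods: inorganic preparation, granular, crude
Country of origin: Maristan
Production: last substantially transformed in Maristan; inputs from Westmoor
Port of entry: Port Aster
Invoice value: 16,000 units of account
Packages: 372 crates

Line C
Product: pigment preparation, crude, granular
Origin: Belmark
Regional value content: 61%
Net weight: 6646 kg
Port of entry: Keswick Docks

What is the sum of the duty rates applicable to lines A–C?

Line A: pigment → 5-1; aqueous → 5-1-1; analytical-grade → 5-1-1-2. Scheduled 35%. Maristan agreement on 5-2-2: 5-1-1-2 not covered. → 35%.
Line B: inorganic → 5-2; granular → 5-2-2; crude → 5-2-2-3. Scheduled 14%. Maristan agreement on 5-2-2: not wholly obtained; anti-dumping (Maristan, 5-2): +33%; total 14% + 33% = 47%. → 47%.
Line C: pigment → 5-1; granular → 5-1-3; crude → 5-1-3-1. Scheduled 7%. quota on 5-1-3-1 exhausted → over-quota 14%; Belmark agreement on 5-1-2-3: 5-1-3-1 not covered. → 14%.
Sum: 35% + 47% + 14% = 96%.

96%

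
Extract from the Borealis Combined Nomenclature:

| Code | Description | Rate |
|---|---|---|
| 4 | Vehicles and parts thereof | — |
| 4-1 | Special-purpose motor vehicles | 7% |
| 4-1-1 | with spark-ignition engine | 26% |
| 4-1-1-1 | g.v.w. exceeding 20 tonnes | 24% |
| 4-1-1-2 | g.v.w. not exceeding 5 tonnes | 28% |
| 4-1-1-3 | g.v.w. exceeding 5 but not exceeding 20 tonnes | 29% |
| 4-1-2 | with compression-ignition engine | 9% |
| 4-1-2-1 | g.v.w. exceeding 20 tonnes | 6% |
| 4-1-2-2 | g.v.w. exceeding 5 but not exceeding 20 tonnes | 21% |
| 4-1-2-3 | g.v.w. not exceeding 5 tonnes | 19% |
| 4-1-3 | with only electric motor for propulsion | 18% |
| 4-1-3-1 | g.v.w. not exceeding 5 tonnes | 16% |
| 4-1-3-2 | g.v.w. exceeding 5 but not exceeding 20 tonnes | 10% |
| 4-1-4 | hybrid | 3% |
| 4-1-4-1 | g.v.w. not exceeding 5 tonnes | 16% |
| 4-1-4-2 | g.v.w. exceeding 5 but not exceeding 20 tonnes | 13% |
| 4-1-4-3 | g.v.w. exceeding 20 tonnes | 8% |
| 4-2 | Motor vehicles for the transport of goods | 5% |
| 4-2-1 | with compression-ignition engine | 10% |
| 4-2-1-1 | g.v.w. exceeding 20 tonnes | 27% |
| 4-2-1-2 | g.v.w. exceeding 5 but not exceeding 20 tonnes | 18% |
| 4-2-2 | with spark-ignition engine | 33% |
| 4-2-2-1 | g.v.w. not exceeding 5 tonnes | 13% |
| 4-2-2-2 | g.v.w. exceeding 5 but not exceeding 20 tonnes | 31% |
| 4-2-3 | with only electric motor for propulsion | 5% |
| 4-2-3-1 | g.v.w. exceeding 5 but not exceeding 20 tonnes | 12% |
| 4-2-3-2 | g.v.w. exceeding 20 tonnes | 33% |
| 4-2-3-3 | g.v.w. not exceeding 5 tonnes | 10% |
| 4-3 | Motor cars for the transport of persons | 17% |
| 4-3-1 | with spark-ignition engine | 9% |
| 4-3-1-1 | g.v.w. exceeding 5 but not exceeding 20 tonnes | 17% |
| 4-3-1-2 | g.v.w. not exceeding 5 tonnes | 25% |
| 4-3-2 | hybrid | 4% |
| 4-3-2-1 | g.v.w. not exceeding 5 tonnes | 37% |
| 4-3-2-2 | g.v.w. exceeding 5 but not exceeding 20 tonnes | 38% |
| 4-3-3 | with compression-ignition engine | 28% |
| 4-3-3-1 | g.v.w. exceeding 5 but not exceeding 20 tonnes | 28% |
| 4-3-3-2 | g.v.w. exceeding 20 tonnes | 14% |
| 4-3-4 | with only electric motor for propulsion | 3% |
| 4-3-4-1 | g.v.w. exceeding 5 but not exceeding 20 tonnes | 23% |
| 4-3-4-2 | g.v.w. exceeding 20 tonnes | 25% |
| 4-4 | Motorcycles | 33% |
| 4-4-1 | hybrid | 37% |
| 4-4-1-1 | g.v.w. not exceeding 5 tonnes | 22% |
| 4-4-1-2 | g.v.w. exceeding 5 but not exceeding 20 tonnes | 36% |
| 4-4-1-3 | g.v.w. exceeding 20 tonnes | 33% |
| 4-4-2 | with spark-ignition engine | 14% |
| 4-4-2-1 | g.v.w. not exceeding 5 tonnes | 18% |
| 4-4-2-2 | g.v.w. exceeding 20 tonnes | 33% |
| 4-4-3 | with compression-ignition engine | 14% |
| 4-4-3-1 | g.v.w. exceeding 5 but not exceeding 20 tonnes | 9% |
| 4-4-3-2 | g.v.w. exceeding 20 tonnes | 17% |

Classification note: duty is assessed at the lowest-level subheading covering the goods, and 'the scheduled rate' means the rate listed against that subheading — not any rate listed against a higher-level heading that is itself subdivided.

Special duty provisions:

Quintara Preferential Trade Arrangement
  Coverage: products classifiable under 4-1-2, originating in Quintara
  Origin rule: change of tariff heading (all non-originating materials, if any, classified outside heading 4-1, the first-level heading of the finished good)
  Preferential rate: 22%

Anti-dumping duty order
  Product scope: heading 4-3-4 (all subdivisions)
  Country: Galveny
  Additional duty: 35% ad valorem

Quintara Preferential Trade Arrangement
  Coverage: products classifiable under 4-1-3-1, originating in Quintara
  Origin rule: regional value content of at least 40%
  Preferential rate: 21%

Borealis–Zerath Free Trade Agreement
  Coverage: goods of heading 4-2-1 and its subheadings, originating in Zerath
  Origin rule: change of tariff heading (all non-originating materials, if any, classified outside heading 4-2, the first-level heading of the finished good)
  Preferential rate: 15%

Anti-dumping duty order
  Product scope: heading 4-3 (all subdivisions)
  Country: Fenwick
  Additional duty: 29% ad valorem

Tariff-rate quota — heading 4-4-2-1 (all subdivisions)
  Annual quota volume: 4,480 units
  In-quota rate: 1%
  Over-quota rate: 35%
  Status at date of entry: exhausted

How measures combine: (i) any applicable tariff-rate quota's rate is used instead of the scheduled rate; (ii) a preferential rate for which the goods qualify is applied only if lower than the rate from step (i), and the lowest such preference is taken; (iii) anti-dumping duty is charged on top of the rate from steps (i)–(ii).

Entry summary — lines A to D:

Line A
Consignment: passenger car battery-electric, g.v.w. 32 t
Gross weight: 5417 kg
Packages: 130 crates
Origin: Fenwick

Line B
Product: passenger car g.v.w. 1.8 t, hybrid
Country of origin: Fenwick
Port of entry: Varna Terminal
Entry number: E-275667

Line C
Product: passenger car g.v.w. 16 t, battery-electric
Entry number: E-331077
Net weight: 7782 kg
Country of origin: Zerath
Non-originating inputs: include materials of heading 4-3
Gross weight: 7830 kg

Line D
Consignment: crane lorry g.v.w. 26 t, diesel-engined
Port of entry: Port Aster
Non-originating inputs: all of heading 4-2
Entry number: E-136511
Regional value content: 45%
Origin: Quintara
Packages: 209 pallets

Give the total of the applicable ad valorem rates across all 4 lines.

Line A: passenger car → 4-3; battery-electric → 4-3-4; g.v.w. 32 t → 4-3-4-2. Scheduled 25%. anti-dumping (Fenwick, 4-3): +29%; total 25% + 29% = 54%. → 54%.
Line B: passenger car → 4-3; hybrid → 4-3-2; g.v.w. 1.8 t → 4-3-2-1. Scheduled 37%. anti-dumping (Fenwick, 4-3): +29%; total 37% + 29% = 66%. → 66%.
Line C: passenger car → 4-3; battery-electric → 4-3-4; g.v.w. 16 t → 4-3-4-1. Scheduled 23%. Zerath agreement on 4-2-1: 4-3-4-1 not covered. → 23%.
Line D: crane lorry → 4-1; diesel-engined → 4-1-2; g.v.w. 26 t → 4-1-2-1. Scheduled 6%. Quintara agreement on 4-1-2: CTH met → 22% available; Quintara agreement on 4-1-3-1: 4-1-2-1 not covered; preference 22% not lower than 6% → no reduction. → 6%.
Sum: 54% + 66% + 23% + 6% = 149%.

149%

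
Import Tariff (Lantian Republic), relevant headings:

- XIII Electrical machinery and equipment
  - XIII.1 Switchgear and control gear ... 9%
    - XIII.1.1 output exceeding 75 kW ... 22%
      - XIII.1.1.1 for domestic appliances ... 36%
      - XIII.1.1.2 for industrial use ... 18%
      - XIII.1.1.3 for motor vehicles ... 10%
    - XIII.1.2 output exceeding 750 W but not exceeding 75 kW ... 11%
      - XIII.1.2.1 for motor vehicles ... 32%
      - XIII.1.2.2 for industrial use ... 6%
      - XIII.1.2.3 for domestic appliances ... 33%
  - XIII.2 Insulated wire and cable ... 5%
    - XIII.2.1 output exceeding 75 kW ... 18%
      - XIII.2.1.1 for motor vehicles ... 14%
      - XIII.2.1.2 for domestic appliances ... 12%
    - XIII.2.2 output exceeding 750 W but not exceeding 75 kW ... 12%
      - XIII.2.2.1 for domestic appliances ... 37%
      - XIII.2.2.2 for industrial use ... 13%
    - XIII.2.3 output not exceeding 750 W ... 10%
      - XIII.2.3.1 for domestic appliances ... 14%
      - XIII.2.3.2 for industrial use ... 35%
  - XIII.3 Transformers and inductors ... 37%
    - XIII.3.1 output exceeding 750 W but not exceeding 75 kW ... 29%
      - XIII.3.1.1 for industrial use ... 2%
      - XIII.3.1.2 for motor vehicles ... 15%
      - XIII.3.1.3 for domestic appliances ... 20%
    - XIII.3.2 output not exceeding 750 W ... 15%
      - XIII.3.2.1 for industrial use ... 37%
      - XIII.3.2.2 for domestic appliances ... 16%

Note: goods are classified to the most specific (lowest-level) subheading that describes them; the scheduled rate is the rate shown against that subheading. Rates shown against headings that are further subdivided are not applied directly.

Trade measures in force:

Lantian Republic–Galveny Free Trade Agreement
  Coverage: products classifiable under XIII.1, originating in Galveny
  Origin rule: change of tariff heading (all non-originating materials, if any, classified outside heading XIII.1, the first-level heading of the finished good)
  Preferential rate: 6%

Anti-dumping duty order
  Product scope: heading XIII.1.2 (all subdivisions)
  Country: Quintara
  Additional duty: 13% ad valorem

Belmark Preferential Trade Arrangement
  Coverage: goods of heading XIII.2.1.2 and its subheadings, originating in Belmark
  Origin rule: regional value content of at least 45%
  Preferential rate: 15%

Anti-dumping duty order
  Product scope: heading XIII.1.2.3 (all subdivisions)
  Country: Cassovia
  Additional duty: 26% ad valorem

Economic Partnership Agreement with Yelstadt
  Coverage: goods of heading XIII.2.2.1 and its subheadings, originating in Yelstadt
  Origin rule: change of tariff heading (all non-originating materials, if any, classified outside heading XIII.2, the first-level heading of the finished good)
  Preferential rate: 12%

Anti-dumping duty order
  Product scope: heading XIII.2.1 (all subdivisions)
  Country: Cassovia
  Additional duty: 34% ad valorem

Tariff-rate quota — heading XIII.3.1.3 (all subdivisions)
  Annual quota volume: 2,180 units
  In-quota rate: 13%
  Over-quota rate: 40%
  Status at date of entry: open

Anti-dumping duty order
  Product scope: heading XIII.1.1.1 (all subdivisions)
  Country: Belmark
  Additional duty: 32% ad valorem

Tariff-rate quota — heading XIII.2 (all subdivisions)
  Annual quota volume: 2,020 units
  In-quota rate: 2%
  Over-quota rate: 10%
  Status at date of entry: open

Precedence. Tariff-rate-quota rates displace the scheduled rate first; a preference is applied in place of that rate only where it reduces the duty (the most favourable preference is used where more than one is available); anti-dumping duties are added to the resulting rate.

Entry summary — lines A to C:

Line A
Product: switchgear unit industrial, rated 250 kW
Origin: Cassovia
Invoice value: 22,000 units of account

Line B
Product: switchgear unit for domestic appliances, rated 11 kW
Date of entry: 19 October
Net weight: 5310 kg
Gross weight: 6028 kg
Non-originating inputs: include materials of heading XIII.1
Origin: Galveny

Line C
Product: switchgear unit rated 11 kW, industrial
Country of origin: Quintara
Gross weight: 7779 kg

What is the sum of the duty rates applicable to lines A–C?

Line A: switchgear unit → XIII.1; rated 250 kW → XIII.1.1; industrial → XIII.1.1.2. Scheduled 18%. No special measure applies. → 18%.
Line B: switchgear unit → XIII.1; rated 11 kW → XIII.1.2; for domestic appliances → XIII.1.2.3. Scheduled 33%. Galveny agreement on XIII.1: CTH not met. → 33%.
Line C: switchgear unit → XIII.1; rated 11 kW → XIII.1.2; industrial → XIII.1.2.2. Scheduled 6%. anti-dumping (Quintara, XIII.1.2): +13%; total 6% + 13% = 19%. → 19%.
Sum: 18% + 33% + 19% = 70%.

70%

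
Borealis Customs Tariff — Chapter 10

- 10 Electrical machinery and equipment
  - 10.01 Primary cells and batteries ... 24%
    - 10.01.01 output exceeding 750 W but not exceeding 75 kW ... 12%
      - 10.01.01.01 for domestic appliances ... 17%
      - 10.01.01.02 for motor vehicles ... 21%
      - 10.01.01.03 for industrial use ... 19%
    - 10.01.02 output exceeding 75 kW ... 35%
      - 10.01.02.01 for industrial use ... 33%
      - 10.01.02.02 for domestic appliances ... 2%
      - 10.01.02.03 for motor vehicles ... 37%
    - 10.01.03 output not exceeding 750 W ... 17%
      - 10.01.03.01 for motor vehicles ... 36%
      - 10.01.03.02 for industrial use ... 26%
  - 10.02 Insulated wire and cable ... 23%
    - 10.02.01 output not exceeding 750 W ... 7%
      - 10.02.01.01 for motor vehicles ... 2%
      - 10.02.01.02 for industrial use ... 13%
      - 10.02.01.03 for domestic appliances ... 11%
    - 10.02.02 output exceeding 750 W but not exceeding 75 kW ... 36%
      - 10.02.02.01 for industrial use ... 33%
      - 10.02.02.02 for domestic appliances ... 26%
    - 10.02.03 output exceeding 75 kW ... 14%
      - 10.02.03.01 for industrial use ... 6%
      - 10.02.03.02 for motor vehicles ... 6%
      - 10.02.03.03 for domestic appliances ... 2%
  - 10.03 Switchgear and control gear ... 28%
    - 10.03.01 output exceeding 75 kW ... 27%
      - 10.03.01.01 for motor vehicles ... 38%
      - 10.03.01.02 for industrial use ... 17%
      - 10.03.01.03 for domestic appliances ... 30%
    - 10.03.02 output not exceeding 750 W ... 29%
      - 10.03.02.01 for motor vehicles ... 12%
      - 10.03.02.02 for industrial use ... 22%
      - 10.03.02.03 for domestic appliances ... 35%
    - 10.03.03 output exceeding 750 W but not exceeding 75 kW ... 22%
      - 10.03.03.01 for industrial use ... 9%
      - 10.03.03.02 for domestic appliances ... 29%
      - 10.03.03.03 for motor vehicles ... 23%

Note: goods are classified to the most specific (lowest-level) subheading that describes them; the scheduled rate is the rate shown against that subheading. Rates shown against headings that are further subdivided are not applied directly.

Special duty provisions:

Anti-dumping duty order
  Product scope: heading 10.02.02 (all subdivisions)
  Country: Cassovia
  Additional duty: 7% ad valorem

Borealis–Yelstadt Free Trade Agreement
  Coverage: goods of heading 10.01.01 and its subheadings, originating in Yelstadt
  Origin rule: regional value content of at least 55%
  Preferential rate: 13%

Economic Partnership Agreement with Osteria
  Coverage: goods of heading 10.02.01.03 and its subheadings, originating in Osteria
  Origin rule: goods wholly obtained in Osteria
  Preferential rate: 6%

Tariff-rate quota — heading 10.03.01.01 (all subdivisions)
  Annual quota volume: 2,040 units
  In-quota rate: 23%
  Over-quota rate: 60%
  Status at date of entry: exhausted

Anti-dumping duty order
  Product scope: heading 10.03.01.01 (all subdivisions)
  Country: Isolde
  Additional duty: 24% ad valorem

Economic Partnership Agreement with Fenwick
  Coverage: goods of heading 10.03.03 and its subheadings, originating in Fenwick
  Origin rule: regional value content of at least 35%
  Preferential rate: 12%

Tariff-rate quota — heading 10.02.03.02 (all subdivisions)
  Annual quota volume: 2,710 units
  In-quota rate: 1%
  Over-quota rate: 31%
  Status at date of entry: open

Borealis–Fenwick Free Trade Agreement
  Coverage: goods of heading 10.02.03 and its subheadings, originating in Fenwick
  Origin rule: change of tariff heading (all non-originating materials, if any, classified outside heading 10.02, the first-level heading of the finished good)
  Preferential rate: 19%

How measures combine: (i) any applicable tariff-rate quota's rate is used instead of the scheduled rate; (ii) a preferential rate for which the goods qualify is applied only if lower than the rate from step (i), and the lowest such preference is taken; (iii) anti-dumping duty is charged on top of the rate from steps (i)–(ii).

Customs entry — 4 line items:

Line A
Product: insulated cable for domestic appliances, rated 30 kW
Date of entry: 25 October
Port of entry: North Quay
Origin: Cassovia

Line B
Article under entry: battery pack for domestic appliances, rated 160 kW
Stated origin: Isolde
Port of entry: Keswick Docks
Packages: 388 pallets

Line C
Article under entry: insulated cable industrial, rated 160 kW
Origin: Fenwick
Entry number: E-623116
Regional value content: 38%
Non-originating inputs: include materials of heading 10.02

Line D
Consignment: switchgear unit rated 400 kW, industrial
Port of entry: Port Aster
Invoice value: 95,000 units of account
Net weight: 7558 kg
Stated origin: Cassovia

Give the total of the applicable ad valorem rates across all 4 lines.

Line A: insulated cable → 10.02; rated 30 kW → 10.02.02; for domestic appliances → 10.02.02.02. Scheduled 26%. anti-dumping (Cassovia, 10.02.02): +7%; total 26% + 7% = 33%. → 33%.
Line B: battery pack → 10.01; rated 160 kW → 10.01.02; for domestic appliances → 10.01.02.02. Scheduled 2%. No special measure applies. → 2%.
Line C: insulated cable → 10.02; rated 160 kW → 10.02.03; industrial → 10.02.03.01. Scheduled 6%. Fenwick agreement on 10.03.03: 10.02.03.01 not covered; Fenwick agreement on 10.02.03: CTH not met. → 6%.
Line D: switchgear unit → 10.03; rated 400 kW → 10.03.01; industrial → 10.03.01.02. Scheduled 17%. No special measure applies. → 17%.
Sum: 33% + 2% + 6% + 17% = 58%.

58%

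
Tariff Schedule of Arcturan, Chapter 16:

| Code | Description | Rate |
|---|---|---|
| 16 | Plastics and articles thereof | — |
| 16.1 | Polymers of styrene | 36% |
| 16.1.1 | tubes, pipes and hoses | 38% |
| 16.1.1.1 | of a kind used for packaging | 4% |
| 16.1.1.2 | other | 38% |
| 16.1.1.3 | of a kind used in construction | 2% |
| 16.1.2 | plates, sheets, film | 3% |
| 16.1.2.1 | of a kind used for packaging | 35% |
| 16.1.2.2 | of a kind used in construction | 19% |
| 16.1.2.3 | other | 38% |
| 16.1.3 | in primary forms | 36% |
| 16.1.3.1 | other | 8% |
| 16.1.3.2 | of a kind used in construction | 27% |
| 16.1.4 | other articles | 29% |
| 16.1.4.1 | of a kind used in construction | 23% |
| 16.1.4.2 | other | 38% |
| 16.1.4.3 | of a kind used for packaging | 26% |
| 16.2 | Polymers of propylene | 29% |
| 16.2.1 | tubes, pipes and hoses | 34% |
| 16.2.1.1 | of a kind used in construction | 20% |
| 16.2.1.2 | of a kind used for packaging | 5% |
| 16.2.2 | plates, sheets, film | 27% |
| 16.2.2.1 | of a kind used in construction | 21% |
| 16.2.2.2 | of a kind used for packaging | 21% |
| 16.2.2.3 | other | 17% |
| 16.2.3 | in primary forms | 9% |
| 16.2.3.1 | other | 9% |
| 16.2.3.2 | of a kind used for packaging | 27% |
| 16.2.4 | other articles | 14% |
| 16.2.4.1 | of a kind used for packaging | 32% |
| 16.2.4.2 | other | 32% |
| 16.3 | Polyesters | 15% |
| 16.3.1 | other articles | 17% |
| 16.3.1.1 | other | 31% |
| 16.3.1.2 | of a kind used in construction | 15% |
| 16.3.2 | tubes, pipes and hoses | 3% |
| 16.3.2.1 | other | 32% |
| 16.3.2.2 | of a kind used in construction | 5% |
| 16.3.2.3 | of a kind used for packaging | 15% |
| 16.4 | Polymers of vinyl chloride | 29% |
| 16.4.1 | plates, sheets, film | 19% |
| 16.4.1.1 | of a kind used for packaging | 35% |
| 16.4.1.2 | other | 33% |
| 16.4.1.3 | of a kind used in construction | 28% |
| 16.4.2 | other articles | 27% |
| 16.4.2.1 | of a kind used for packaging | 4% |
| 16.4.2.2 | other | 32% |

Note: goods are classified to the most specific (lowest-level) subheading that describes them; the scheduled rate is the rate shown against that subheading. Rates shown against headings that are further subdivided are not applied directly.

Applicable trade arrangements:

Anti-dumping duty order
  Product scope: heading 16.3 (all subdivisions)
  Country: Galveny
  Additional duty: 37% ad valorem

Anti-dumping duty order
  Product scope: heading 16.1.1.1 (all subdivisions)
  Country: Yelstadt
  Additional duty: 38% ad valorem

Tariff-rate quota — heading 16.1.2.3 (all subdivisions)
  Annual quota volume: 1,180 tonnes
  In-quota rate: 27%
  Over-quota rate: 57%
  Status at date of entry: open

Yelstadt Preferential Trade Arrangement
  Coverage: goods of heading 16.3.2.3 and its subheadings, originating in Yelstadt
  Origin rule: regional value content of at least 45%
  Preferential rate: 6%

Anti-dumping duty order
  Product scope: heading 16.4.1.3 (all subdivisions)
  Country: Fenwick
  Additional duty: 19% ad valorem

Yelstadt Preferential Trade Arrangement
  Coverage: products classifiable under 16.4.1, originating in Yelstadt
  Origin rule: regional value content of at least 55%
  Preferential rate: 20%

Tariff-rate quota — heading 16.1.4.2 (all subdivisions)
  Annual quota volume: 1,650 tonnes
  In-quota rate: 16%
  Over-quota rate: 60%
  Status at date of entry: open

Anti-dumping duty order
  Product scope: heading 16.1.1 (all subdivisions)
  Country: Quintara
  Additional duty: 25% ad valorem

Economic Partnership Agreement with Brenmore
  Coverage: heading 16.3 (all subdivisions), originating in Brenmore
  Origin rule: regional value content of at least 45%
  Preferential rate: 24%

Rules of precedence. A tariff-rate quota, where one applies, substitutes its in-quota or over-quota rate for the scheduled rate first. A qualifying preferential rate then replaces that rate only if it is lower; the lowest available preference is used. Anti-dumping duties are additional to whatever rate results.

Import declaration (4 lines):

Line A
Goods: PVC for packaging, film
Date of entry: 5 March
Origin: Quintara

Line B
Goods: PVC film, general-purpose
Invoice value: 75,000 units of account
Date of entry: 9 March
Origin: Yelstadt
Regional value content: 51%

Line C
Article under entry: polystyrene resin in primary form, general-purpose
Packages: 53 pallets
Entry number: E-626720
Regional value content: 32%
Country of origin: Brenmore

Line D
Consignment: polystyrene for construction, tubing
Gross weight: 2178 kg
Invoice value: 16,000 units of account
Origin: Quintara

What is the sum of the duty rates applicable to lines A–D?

103%

Line A: PVC → 16.4; film → 16.4.1; for packaging → 16.4.1.1. Scheduled 35%. No special measure applies. → 35%.
Line B: PVC → 16.4; film → 16.4.1; general-purpose → 16.4.1.2. Scheduled 33%. Yelstadt agreement on 16.3.2.3: 16.4.1.2 not covered; Yelstadt agreement on 16.4.1: RVC < 55%. → 33%.
Line C: polystyrene → 16.1; resin in primary form → 16.1.3; general-purpose → 16.1.3.1. Scheduled 8%. Brenmore agreement on 16.3: 16.1.3.1 not covered. → 8%.
Line D: polystyrene → 16.1; tubing → 16.1.1; for construction → 16.1.1.3. Scheduled 2%. anti-dumping (Quintara, 16.1.1): +25%; total 2% + 25% = 27%. → 27%.
Sum: 35% + 33% + 8% + 27% = 103%.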